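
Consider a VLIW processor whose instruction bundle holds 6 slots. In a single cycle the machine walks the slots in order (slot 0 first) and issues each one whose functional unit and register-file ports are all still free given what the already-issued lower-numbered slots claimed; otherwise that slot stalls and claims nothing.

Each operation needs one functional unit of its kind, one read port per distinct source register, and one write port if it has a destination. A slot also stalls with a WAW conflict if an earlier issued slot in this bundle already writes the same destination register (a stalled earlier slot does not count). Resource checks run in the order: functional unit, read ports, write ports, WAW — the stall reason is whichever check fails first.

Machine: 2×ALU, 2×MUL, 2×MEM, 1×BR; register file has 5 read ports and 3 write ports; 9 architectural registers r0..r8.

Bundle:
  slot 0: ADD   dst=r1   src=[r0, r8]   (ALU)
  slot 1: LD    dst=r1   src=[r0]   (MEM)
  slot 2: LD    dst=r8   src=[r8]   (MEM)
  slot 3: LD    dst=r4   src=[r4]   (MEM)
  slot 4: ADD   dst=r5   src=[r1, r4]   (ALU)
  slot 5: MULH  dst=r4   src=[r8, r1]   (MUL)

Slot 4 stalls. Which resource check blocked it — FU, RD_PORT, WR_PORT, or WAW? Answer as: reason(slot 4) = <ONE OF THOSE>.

reason(slot 4) = RD_PORT

#0 ALU src=r0,r8 dispatched  <A:1 Mu:2 Ld:2 B:1 rd:3 wr:2>
#1 MEM src=r0 held:WAW  <A:1 Mu:2 Ld:2 B:1 rd:3 wr:2>
#2 MEM src=r8 dispatched  <A:1 Mu:2 Ld:1 B:1 rd:2 wr:1>
#3 MEM src=r4 dispatched  <A:1 Mu:2 Ld:0 B:1 rd:1 wr:0>
#4 ALU src=r1,r4 held:RD_PORT  <A:1 Mu:2 Ld:0 B:1 rd:1 wr:0>
#5 MUL src=r8,r1 held:RD_PORT  <A:1 Mu:2 Ld:0 B:1 rd:1 wr:0>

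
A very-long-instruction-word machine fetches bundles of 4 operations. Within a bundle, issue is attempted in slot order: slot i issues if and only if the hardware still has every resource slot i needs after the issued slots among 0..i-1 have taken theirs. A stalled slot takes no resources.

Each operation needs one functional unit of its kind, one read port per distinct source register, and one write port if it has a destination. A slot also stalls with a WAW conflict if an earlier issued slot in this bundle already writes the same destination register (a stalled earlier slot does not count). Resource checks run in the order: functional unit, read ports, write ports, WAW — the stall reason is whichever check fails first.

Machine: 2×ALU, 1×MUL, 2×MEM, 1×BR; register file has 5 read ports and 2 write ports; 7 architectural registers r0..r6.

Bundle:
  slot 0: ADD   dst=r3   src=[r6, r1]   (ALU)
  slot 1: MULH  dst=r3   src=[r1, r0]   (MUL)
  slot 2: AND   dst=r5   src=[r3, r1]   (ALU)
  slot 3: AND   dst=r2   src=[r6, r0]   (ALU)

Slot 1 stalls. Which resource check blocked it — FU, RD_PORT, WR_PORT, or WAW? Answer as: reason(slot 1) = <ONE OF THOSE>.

slot 0 (ALU): ISSUE — free A1,Mu1,Ld2,B1 rp3 wp1
slot 1 (MUL): stall WAW — free A1,Mu1,Ld2,B1 rp3 wp1
slot 2 (ALU): ISSUE — free A0,Mu1,Ld2,B1 rp1 wp0
slot 3 (ALU): stall FU — free A0,Mu1,Ld2,B1 rp1 wp0

reason(slot 1) = WAW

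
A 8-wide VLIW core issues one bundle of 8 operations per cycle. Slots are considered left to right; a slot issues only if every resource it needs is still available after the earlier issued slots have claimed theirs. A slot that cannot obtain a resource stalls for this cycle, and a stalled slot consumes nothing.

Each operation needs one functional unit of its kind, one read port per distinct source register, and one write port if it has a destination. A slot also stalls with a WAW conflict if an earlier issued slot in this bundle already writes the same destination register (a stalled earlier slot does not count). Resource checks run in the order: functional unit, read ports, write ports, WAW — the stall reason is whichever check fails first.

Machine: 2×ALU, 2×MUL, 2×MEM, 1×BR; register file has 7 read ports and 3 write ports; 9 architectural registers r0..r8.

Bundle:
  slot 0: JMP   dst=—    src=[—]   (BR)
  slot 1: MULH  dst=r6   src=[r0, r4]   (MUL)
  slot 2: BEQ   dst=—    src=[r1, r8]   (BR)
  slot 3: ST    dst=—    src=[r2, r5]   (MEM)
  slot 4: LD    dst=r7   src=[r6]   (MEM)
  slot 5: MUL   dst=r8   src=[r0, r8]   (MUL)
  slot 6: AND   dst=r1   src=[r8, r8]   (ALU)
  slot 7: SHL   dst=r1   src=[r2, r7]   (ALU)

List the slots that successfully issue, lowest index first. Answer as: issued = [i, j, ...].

(0) want 1×BR +0rd +0wr — yes → AL2|MU2|ME2|BR0|rd7|wr3
(1) want 1×MUL +2rd +1wr — yes → AL2|MU1|ME2|BR0|rd5|wr2
(2) want 1×BR +2rd +0wr — FU → AL2|MU1|ME2|BR0|rd5|wr2
(3) want 1×MEM +2rd +0wr — yes → AL2|MU1|ME1|BR0|rd3|wr2
(4) want 1×MEM +1rd +1wr — yes → AL2|MU1|ME0|BR0|rd2|wr1
(5) want 1×MUL +2rd +1wr — yes → AL2|MU0|ME0|BR0|rd0|wr0
(6) want 1×ALU +1rd +1wr — RD_PORT → AL2|MU0|ME0|BR0|rd0|wr0
(7) want 1×ALU +2rd +1wr — RD_PORT → AL2|MU0|ME0|BR0|rd0|wr0

issued = [0, 1, 3, 4, 5]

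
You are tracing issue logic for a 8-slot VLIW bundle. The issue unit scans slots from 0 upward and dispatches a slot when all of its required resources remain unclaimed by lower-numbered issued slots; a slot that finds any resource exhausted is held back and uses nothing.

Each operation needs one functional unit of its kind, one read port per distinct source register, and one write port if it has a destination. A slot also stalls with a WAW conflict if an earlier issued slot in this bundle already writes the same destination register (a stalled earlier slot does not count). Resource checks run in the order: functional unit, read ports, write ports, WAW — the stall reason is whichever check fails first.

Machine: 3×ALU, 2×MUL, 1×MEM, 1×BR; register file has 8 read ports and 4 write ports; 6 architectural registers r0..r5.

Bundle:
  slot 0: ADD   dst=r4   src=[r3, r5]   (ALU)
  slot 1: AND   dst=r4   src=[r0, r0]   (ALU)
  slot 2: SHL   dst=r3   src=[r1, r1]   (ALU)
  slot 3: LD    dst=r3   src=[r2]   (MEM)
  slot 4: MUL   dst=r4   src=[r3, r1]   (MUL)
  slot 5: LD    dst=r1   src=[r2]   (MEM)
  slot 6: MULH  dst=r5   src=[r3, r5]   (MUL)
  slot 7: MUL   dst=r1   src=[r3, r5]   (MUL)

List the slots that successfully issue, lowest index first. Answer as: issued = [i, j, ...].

issued = [0, 2, 5, 6]

  0. ALU→r4 ⇒ go  {2A/2Mu/1Ld/1B | 6r 3w}
  1. ALU→r4 ⇒ no(WAW)  {2A/2Mu/1Ld/1B | 6r 3w}
  2. ALU→r3 ⇒ go  {1A/2Mu/1Ld/1B | 5r 2w}
  3. MEM→r3 ⇒ no(WAW)  {1A/2Mu/1Ld/1B | 5r 2w}
  4. MUL→r4 ⇒ no(WAW)  {1A/2Mu/1Ld/1B | 5r 2w}
  5. MEM→r1 ⇒ go  {1A/2Mu/0Ld/1B | 4r 1w}
  6. MUL→r5 ⇒ go  {1A/1Mu/0Ld/1B | 2r 0w}
  7. MUL→r1 ⇒ no(WR_PORT)  {1A/1Mu/0Ld/1B | 2r 0w}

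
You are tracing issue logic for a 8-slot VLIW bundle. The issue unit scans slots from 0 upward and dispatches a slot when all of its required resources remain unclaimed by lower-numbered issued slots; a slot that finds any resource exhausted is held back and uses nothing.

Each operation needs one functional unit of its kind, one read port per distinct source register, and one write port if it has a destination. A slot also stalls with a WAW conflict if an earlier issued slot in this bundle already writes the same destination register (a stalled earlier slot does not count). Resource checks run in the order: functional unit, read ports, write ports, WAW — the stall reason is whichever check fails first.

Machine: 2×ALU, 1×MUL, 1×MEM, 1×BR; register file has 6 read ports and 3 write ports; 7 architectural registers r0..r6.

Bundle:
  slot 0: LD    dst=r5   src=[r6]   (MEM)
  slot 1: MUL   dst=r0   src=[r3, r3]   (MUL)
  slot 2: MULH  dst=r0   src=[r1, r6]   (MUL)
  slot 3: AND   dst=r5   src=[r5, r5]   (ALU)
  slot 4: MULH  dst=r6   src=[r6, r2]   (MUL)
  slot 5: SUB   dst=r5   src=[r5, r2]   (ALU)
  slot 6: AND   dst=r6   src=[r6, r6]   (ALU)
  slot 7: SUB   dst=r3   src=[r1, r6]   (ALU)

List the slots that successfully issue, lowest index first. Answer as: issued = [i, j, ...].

issued = [0, 1, 6]

(0) want 1×MEM +1rd +1wr — yes → AL2|MU1|ME0|BR1|rd5|wr2
(1) want 1×MUL +1rd +1wr — yes → AL2|MU0|ME0|BR1|rd4|wr1
(2) want 1×MUL +2rd +1wr — FU → AL2|MU0|ME0|BR1|rd4|wr1
(3) want 1×ALU +1rd +1wr — WAW → AL2|MU0|ME0|BR1|rd4|wr1
(4) want 1×MUL +2rd +1wr — FU → AL2|MU0|ME0|BR1|rd4|wr1
(5) want 1×ALU +2rd +1wr — WAW → AL2|MU0|ME0|BR1|rd4|wr1
(6) want 1×ALU +1rd +1wr — yes → AL1|MU0|ME0|BR1|rd3|wr0
(7) want 1×ALU +2rd +1wr — WR_PORT → AL1|MU0|ME0|BR1|rd3|wr0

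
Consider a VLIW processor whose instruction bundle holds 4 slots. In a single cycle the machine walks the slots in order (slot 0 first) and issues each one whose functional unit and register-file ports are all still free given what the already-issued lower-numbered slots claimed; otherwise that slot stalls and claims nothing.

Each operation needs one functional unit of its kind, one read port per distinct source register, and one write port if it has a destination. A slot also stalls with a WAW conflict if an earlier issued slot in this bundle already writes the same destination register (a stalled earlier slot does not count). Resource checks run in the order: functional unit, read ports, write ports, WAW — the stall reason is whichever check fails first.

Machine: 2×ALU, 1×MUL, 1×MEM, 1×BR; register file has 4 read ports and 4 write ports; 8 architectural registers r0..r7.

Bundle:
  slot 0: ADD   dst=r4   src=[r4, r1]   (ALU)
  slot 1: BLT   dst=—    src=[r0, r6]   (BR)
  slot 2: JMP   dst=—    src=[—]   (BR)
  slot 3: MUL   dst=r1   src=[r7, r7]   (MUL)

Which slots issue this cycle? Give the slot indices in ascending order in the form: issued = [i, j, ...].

slot 0 (ALU): ISSUE — free A1,Mu1,Ld1,B1 rp2 wp3
slot 1 (BR): ISSUE — free A1,Mu1,Ld1,B0 rp0 wp3
slot 2 (BR): stall FU — free A1,Mu1,Ld1,B0 rp0 wp3
slot 3 (MUL): stall RD_PORT — free A1,Mu1,Ld1,B0 rp0 wp3

issued = [0, 1]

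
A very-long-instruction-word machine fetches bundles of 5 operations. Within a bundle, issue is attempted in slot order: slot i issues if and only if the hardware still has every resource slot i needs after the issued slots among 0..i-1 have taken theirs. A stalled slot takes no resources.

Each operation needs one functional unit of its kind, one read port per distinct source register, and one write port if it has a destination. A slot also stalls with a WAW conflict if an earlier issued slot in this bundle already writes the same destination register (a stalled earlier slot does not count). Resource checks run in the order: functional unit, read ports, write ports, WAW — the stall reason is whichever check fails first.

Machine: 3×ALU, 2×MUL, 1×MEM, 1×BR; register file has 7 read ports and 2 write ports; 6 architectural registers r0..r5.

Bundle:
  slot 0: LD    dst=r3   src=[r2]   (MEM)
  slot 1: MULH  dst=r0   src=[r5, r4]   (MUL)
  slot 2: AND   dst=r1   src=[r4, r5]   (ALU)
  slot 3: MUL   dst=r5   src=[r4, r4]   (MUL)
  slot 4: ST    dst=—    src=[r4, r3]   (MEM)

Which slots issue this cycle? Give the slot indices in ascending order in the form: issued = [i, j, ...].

issued = [0, 1]

[0] MEM needs rd=1 wr=1: ok; after: ALU=3 MUL=2 MEM=0 BR=1, R=6, W=1
[1] MUL needs rd=2 wr=1: ok; after: ALU=3 MUL=1 MEM=0 BR=1, R=4, W=0
[2] ALU needs rd=2 wr=1: WR_PORT; after: ALU=3 MUL=1 MEM=0 BR=1, R=4, W=0
[3] MUL needs rd=1 wr=1: WR_PORT; after: ALU=3 MUL=1 MEM=0 BR=1, R=4, W=0
[4] MEM needs rd=2 wr=0: FU; after: ALU=3 MUL=1 MEM=0 BR=1, R=4, W=0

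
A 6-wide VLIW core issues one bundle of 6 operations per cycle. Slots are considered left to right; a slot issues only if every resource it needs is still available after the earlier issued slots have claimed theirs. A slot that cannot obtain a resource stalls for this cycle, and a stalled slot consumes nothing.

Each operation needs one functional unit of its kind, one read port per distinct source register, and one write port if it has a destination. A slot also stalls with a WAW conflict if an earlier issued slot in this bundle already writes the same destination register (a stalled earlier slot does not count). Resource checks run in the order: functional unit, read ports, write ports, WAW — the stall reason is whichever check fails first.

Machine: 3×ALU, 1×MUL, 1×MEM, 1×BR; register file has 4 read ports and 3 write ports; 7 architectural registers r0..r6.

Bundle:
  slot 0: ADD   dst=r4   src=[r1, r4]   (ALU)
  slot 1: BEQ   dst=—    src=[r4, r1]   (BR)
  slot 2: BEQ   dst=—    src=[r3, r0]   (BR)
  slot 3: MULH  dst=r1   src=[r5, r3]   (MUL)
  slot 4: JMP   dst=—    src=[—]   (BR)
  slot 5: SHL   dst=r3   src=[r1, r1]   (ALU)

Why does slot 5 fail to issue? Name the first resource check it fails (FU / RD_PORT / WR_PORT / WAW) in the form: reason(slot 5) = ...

reason(slot 5) = RD_PORT

#0 ALU src=r1,r4 dispatched  <A:2 Mu:1 Ld:1 B:1 rd:2 wr:2>
#1 BR src=r4,r1 dispatched  <A:2 Mu:1 Ld:1 B:0 rd:0 wr:2>
#2 BR src=r3,r0 held:FU  <A:2 Mu:1 Ld:1 B:0 rd:0 wr:2>
#3 MUL src=r5,r3 held:RD_PORT  <A:2 Mu:1 Ld:1 B:0 rd:0 wr:2>
#4 BR src=- held:FU  <A:2 Mu:1 Ld:1 B:0 rd:0 wr:2>
#5 ALU src=r1,r1 held:RD_PORT  <A:2 Mu:1 Ld:1 B:0 rd:0 wr:2>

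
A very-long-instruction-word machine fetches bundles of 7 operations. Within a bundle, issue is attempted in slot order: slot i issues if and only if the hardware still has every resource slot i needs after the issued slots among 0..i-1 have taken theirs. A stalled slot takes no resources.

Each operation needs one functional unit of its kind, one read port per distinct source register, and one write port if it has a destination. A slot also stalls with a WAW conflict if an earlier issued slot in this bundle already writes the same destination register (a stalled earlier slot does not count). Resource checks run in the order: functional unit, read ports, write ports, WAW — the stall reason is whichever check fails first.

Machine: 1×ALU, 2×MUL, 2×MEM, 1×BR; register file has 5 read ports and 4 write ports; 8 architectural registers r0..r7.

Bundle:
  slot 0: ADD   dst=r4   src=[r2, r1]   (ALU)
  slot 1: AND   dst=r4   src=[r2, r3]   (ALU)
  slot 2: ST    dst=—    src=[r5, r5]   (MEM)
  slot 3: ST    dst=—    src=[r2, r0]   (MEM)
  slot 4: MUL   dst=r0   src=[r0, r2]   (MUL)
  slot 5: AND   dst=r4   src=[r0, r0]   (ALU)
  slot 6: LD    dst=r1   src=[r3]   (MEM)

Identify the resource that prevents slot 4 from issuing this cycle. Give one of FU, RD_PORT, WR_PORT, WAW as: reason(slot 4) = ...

reason(slot 4) = RD_PORT

  0. ALU→r4 ⇒ go  {0A/2Mu/2Ld/1B | 3r 3w}
  1. ALU→r4 ⇒ no(FU)  {0A/2Mu/2Ld/1B | 3r 3w}
  2. MEM ⇒ go  {0A/2Mu/1Ld/1B | 2r 3w}
  3. MEM ⇒ go  {0A/2Mu/0Ld/1B | 0r 3w}
  4. MUL→r0 ⇒ no(RD_PORT)  {0A/2Mu/0Ld/1B | 0r 3w}
  5. ALU→r4 ⇒ no(FU)  {0A/2Mu/0Ld/1B | 0r 3w}
  6. MEM→r1 ⇒ no(FU)  {0A/2Mu/0Ld/1B | 0r 3w}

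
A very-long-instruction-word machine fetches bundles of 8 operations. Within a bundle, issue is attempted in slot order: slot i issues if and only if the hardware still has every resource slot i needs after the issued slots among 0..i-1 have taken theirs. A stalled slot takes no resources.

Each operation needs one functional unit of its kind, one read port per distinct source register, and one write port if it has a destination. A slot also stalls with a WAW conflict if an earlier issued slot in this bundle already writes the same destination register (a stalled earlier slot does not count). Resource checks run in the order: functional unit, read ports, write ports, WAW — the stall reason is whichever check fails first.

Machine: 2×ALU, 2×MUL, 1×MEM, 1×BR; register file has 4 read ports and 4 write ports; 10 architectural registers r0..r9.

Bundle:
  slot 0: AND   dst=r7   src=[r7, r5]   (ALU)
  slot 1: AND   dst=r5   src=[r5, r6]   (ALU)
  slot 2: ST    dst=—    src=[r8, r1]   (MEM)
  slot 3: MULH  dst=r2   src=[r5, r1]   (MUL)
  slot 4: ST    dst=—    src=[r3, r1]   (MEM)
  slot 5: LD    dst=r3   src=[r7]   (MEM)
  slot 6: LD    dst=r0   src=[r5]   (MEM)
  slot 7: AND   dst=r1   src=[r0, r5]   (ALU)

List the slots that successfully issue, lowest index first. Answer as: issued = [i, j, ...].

issued = [0, 1]

(0) want 1×ALU +2rd +1wr — yes → AL1|MU2|ME1|BR1|rd2|wr3
(1) want 1×ALU +2rd +1wr — yes → AL0|MU2|ME1|BR1|rd0|wr2
(2) want 1×MEM +2rd +0wr — RD_PORT → AL0|MU2|ME1|BR1|rd0|wr2
(3) want 1×MUL +2rd +1wr — RD_PORT → AL0|MU2|ME1|BR1|rd0|wr2
(4) want 1×MEM +2rd +0wr — RD_PORT → AL0|MU2|ME1|BR1|rd0|wr2
(5) want 1×MEM +1rd +1wr — RD_PORT → AL0|MU2|ME1|BR1|rd0|wr2
(6) want 1×MEM +1rd +1wr — RD_PORT → AL0|MU2|ME1|BR1|rd0|wr2
(7) want 1×ALU +2rd +1wr — FU → AL0|MU2|ME1|BR1|rd0|wr2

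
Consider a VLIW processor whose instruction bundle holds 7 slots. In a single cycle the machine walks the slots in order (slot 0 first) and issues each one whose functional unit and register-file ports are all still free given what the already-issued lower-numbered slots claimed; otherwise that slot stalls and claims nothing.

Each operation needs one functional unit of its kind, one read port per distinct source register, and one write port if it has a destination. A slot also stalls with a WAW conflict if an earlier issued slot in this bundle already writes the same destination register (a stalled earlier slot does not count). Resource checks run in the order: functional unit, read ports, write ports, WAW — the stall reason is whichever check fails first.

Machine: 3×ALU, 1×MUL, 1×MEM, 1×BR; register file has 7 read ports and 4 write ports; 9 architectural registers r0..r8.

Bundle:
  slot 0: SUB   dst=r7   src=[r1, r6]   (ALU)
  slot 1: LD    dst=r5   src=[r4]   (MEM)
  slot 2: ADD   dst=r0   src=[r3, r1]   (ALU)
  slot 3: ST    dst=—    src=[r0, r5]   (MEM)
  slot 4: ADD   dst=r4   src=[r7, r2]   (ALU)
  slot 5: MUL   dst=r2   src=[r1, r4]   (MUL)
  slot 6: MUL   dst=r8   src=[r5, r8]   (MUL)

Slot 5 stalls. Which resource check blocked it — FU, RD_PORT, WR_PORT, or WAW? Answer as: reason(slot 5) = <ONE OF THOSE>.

reason(slot 5) = RD_PORT

[0] ALU needs rd=2 wr=1: ok; after: ALU=2 MUL=1 MEM=1 BR=1, R=5, W=3
[1] MEM needs rd=1 wr=1: ok; after: ALU=2 MUL=1 MEM=0 BR=1, R=4, W=2
[2] ALU needs rd=2 wr=1: ok; after: ALU=1 MUL=1 MEM=0 BR=1, R=2, W=1
[3] MEM needs rd=2 wr=0: FU; after: ALU=1 MUL=1 MEM=0 BR=1, R=2, W=1
[4] ALU needs rd=2 wr=1: ok; after: ALU=0 MUL=1 MEM=0 BR=1, R=0, W=0
[5] MUL needs rd=2 wr=1: RD_PORT; after: ALU=0 MUL=1 MEM=0 BR=1, R=0, W=0
[6] MUL needs rd=2 wr=1: RD_PORT; after: ALU=0 MUL=1 MEM=0 BR=1, R=0, W=0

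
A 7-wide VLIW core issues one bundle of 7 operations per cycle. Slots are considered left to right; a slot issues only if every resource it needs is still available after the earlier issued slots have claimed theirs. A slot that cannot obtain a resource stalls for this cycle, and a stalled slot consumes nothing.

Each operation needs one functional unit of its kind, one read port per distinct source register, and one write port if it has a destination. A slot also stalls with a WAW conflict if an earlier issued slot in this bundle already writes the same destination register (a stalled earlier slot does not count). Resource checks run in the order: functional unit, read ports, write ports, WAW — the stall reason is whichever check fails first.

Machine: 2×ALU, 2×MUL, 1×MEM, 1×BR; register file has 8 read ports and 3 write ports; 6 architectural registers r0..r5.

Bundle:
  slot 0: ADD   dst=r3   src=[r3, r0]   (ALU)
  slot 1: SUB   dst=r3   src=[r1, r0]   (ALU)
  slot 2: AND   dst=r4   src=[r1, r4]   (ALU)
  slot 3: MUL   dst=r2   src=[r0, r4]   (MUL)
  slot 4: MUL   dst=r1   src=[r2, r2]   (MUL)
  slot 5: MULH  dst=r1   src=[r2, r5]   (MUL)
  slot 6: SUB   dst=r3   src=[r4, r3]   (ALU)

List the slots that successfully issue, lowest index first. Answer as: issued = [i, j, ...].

issued = [0, 2, 3]

#0 ALU src=r3,r0 dispatched  <A:1 Mu:2 Ld:1 B:1 rd:6 wr:2>
#1 ALU src=r1,r0 held:WAW  <A:1 Mu:2 Ld:1 B:1 rd:6 wr:2>
#2 ALU src=r1,r4 dispatched  <A:0 Mu:2 Ld:1 B:1 rd:4 wr:1>
#3 MUL src=r0,r4 dispatched  <A:0 Mu:1 Ld:1 B:1 rd:2 wr:0>
#4 MUL src=r2,r2 held:WR_PORT  <A:0 Mu:1 Ld:1 B:1 rd:2 wr:0>
#5 MUL src=r2,r5 held:WR_PORT  <A:0 Mu:1 Ld:1 B:1 rd:2 wr:0>
#6 ALU src=r4,r3 held:FU  <A:0 Mu:1 Ld:1 B:1 rd:2 wr:0>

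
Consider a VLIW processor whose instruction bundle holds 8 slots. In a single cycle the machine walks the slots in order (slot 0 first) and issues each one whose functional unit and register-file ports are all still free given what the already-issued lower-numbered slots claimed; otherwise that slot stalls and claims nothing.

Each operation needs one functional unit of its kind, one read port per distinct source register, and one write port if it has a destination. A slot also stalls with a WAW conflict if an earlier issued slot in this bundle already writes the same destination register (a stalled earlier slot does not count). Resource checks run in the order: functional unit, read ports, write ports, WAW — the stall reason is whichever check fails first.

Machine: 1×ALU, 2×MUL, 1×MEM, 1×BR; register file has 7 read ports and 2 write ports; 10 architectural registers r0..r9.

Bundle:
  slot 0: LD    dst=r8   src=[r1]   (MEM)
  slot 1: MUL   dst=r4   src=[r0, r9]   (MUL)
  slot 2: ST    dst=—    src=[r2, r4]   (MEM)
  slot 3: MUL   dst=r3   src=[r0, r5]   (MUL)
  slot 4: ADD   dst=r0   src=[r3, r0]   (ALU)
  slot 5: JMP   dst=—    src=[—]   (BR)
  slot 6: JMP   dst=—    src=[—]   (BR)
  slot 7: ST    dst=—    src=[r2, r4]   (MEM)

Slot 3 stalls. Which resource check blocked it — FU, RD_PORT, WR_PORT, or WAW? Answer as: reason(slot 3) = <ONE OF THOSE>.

(0) want 1×MEM +1rd +1wr — yes → AL1|MU2|ME0|BR1|rd6|wr1
(1) want 1×MUL +2rd +1wr — yes → AL1|MU1|ME0|BR1|rd4|wr0
(2) want 1×MEM +2rd +0wr — FU → AL1|MU1|ME0|BR1|rd4|wr0
(3) want 1×MUL +2rd +1wr — WR_PORT → AL1|MU1|ME0|BR1|rd4|wr0
(4) want 1×ALU +2rd +1wr — WR_PORT → AL1|MU1|ME0|BR1|rd4|wr0
(5) want 1×BR +0rd +0wr — yes → AL1|MU1|ME0|BR0|rd4|wr0
(6) want 1×BR +0rd +0wr — FU → AL1|MU1|ME0|BR0|rd4|wr0
(7) want 1×MEM +2rd +0wr — FU → AL1|MU1|ME0|BR0|rd4|wr0

reason(slot 3) = WR_PORT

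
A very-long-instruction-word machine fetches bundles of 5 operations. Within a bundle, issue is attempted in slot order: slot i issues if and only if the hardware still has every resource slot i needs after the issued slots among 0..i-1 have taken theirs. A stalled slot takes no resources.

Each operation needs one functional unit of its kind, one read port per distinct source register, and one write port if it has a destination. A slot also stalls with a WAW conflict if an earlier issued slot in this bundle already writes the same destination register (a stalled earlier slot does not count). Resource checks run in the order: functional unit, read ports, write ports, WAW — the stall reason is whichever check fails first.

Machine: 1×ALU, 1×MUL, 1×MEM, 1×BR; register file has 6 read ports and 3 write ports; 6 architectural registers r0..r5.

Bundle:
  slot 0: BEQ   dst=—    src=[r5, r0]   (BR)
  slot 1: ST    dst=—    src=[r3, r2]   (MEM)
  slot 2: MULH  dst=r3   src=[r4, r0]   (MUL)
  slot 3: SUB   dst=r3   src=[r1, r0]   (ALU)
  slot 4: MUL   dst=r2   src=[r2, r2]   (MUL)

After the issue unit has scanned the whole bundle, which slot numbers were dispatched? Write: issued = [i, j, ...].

slot 0 (BR): ISSUE — free A1,Mu1,Ld1,B0 rp4 wp3
slot 1 (MEM): ISSUE — free A1,Mu1,Ld0,B0 rp2 wp3
slot 2 (MUL): ISSUE — free A1,Mu0,Ld0,B0 rp0 wp2
slot 3 (ALU): stall RD_PORT — free A1,Mu0,Ld0,B0 rp0 wp2
slot 4 (MUL): stall FU — free A1,Mu0,Ld0,B0 rp0 wp2

issued = [0, 1, 2]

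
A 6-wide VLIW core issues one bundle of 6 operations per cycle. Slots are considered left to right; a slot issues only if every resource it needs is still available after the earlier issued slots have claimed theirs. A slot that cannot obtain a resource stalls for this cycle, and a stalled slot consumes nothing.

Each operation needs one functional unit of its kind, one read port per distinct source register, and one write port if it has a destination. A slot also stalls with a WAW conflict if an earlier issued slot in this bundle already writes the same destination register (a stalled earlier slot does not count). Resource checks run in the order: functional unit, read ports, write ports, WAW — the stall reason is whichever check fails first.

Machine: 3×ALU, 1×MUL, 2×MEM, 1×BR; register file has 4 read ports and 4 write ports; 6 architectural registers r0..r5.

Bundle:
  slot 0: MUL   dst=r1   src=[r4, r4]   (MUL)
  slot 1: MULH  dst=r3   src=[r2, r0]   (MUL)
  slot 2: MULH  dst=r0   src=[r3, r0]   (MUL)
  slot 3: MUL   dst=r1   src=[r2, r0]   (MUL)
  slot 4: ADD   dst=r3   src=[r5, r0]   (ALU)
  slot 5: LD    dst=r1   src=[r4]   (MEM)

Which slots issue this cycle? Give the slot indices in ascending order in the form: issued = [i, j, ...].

  0. MUL→r1 ⇒ go  {3A/0Mu/2Ld/1B | 3r 3w}
  1. MUL→r3 ⇒ no(FU)  {3A/0Mu/2Ld/1B | 3r 3w}
  2. MUL→r0 ⇒ no(FU)  {3A/0Mu/2Ld/1B | 3r 3w}
  3. MUL→r1 ⇒ no(FU)  {3A/0Mu/2Ld/1B | 3r 3w}
  4. ALU→r3 ⇒ go  {2A/0Mu/2Ld/1B | 1r 2w}
  5. MEM→r1 ⇒ no(WAW)  {2A/0Mu/2Ld/1B | 1r 2w}

issued = [0, 4]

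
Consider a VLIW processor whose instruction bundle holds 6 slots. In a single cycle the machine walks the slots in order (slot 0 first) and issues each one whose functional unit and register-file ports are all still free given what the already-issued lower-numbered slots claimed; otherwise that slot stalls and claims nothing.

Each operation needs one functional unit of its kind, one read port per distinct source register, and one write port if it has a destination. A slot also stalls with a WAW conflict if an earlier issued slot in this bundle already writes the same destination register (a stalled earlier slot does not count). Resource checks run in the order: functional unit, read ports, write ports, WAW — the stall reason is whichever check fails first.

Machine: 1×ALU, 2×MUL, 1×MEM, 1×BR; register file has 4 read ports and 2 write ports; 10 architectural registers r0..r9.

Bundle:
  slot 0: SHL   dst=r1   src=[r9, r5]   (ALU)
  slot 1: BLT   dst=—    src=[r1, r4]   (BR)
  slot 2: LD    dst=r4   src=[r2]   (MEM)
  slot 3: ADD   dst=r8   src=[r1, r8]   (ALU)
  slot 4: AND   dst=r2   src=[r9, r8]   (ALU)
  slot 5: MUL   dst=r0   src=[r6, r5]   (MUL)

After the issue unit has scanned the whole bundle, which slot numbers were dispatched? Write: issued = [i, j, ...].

issued = [0, 1]

#0 ALU src=r9,r5 dispatched  <A:0 Mu:2 Ld:1 B:1 rd:2 wr:1>
#1 BR src=r1,r4 dispatched  <A:0 Mu:2 Ld:1 B:0 rd:0 wr:1>
#2 MEM src=r2 held:RD_PORT  <A:0 Mu:2 Ld:1 B:0 rd:0 wr:1>
#3 ALU src=r1,r8 held:FU  <A:0 Mu:2 Ld:1 B:0 rd:0 wr:1>
#4 ALU src=r9,r8 held:FU  <A:0 Mu:2 Ld:1 B:0 rd:0 wr:1>
#5 MUL src=r6,r5 held:RD_PORT  <A:0 Mu:2 Ld:1 B:0 rd:0 wr:1>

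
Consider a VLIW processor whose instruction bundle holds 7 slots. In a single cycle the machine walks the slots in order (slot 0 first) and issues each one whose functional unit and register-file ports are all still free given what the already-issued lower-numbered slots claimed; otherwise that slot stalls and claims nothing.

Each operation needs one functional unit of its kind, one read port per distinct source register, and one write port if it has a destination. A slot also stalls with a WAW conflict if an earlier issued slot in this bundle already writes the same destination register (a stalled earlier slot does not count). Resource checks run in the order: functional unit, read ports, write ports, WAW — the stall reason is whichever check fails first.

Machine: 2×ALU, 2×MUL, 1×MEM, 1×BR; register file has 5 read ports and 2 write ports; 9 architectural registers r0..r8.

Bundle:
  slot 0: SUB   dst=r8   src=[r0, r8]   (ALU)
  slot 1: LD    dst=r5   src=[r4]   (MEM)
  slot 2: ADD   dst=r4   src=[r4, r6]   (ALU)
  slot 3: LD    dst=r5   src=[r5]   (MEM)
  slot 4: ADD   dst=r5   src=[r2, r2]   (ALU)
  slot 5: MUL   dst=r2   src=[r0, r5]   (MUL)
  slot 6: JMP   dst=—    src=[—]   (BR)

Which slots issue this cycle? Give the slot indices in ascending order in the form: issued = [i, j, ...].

issued = [0, 1, 6]

#0 ALU src=r0,r8 dispatched  <A:1 Mu:2 Ld:1 B:1 rd:3 wr:1>
#1 MEM src=r4 dispatched  <A:1 Mu:2 Ld:0 B:1 rd:2 wr:0>
#2 ALU src=r4,r6 held:WR_PORT  <A:1 Mu:2 Ld:0 B:1 rd:2 wr:0>
#3 MEM src=r5 held:FU  <A:1 Mu:2 Ld:0 B:1 rd:2 wr:0>
#4 ALU src=r2,r2 held:WR_PORT  <A:1 Mu:2 Ld:0 B:1 rd:2 wr:0>
#5 MUL src=r0,r5 held:WR_PORT  <A:1 Mu:2 Ld:0 B:1 rd:2 wr:0>
#6 BR src=- dispatched  <A:1 Mu:2 Ld:0 B:0 rd:2 wr:0>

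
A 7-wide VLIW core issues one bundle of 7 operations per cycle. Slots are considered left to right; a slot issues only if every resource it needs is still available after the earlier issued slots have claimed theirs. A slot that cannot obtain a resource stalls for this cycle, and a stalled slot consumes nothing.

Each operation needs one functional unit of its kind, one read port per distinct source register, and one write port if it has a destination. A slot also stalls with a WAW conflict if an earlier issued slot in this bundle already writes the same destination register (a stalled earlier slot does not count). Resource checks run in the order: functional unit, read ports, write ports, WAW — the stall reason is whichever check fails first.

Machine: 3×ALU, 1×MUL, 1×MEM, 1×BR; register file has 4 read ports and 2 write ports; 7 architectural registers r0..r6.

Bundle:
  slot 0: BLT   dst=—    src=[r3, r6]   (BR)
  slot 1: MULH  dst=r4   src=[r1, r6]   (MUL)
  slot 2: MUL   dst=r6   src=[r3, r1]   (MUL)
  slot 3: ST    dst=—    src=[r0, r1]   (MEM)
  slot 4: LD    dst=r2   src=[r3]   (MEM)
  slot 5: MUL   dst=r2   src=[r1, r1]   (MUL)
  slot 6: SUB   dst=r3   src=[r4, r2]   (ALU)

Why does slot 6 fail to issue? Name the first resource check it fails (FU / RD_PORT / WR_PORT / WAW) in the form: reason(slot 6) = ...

[0] BR needs rd=2 wr=0: ok; after: ALU=3 MUL=1 MEM=1 BR=0, R=2, W=2
[1] MUL needs rd=2 wr=1: ok; after: ALU=3 MUL=0 MEM=1 BR=0, R=0, W=1
[2] MUL needs rd=2 wr=1: FU; after: ALU=3 MUL=0 MEM=1 BR=0, R=0, W=1
[3] MEM needs rd=2 wr=0: RD_PORT; after: ALU=3 MUL=0 MEM=1 BR=0, R=0, W=1
[4] MEM needs rd=1 wr=1: RD_PORT; after: ALU=3 MUL=0 MEM=1 BR=0, R=0, W=1
[5] MUL needs rd=1 wr=1: FU; after: ALU=3 MUL=0 MEM=1 BR=0, R=0, W=1
[6] ALU needs rd=2 wr=1: RD_PORT; after: ALU=3 MUL=0 MEM=1 BR=0, R=0, W=1

reason(slot 6) = RD_PORT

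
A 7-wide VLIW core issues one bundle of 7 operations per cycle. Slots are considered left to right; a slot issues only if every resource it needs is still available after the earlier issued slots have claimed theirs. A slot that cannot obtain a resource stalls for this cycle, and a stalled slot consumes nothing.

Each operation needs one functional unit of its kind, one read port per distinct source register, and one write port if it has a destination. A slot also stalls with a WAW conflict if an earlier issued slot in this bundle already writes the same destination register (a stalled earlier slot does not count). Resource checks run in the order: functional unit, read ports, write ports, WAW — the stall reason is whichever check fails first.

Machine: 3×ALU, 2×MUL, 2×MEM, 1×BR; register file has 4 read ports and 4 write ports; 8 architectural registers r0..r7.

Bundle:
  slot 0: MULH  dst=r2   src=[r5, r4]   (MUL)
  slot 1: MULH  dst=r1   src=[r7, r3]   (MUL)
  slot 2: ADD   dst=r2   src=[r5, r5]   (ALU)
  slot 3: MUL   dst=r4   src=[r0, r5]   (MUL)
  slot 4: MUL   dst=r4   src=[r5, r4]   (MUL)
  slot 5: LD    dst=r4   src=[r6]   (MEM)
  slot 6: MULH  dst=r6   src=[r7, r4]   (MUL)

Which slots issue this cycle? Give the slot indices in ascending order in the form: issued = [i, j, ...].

issued = [0, 1]

(0) want 1×MUL +2rd +1wr — yes → AL3|MU1|ME2|BR1|rd2|wr3
(1) want 1×MUL +2rd +1wr — yes → AL3|MU0|ME2|BR1|rd0|wr2
(2) want 1×ALU +1rd +1wr — RD_PORT → AL3|MU0|ME2|BR1|rd0|wr2
(3) want 1×MUL +2rd +1wr — FU → AL3|MU0|ME2|BR1|rd0|wr2
(4) want 1×MUL +2rd +1wr — FU → AL3|MU0|ME2|BR1|rd0|wr2
(5) want 1×MEM +1rd +1wr — RD_PORT → AL3|MU0|ME2|BR1|rd0|wr2
(6) want 1×MUL +2rd +1wr — FU → AL3|MU0|ME2|BR1|rd0|wr2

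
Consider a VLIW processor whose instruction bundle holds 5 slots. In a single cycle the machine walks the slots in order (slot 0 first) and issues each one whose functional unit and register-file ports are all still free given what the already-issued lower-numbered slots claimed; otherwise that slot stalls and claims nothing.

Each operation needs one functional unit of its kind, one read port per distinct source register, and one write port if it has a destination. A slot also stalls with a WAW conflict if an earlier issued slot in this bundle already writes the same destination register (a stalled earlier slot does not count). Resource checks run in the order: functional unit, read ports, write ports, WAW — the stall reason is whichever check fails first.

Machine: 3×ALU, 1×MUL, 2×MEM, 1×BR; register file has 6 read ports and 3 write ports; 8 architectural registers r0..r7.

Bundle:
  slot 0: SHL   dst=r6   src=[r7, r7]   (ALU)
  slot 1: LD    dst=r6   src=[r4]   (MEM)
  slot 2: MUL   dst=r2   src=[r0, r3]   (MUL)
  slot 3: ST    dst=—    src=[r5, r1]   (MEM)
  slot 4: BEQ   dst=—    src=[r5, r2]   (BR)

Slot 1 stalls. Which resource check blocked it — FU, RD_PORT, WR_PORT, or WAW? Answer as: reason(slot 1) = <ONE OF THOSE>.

reason(slot 1) = WAW

[0] ALU needs rd=1 wr=1: ok; after: ALU=2 MUL=1 MEM=2 BR=1, R=5, W=2
[1] MEM needs rd=1 wr=1: WAW; after: ALU=2 MUL=1 MEM=2 BR=1, R=5, W=2
[2] MUL needs rd=2 wr=1: ok; after: ALU=2 MUL=0 MEM=2 BR=1, R=3, W=1
[3] MEM needs rd=2 wr=0: ok; after: ALU=2 MUL=0 MEM=1 BR=1, R=1, W=1
[4] BR needs rd=2 wr=0: RD_PORT; after: ALU=2 MUL=0 MEM=1 BR=1, R=1, W=1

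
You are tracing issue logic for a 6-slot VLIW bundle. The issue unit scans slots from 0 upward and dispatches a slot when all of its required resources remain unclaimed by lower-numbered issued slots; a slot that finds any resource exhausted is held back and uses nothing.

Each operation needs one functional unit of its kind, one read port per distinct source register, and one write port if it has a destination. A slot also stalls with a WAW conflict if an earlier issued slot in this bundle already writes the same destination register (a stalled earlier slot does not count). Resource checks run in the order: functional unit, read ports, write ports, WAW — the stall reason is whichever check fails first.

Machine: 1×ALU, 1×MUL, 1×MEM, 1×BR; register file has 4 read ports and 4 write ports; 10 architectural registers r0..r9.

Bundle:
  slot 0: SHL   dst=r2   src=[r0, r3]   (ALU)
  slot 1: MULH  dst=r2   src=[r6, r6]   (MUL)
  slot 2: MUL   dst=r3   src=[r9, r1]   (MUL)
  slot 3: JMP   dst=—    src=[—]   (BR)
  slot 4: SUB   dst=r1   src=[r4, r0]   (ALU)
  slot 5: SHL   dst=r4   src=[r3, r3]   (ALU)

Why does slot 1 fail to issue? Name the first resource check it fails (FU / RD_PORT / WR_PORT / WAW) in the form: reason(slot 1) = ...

reason(slot 1) = WAW

[0] ALU needs rd=2 wr=1: ok; after: ALU=0 MUL=1 MEM=1 BR=1, R=2, W=3
[1] MUL needs rd=1 wr=1: WAW; after: ALU=0 MUL=1 MEM=1 BR=1, R=2, W=3
[2] MUL needs rd=2 wr=1: ok; after: ALU=0 MUL=0 MEM=1 BR=1, R=0, W=2
[3] BR needs rd=0 wr=0: ok; after: ALU=0 MUL=0 MEM=1 BR=0, R=0, W=2
[4] ALU needs rd=2 wr=1: FU; after: ALU=0 MUL=0 MEM=1 BR=0, R=0, W=2
[5] ALU needs rd=1 wr=1: FU; after: ALU=0 MUL=0 MEM=1 BR=0, R=0, W=2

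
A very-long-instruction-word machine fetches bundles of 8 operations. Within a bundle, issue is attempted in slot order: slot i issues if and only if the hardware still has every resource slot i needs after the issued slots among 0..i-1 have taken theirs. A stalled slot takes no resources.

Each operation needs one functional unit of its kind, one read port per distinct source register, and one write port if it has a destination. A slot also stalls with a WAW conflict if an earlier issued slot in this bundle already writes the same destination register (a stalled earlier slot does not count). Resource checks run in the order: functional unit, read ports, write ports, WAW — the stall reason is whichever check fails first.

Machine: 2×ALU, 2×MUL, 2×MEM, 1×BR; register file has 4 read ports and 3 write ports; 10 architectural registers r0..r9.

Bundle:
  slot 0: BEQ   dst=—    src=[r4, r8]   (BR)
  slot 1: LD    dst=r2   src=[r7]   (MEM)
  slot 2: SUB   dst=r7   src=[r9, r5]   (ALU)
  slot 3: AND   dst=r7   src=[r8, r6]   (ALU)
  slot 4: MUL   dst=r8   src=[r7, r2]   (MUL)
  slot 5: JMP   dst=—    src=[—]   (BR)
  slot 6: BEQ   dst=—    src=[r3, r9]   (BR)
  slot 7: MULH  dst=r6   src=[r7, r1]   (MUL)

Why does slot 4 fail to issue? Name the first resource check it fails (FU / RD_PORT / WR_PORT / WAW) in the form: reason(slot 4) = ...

reason(slot 4) = RD_PORT

[0] BR needs rd=2 wr=0: ok; after: ALU=2 MUL=2 MEM=2 BR=0, R=2, W=3
[1] MEM needs rd=1 wr=1: ok; after: ALU=2 MUL=2 MEM=1 BR=0, R=1, W=2
[2] ALU needs rd=2 wr=1: RD_PORT; after: ALU=2 MUL=2 MEM=1 BR=0, R=1, W=2
[3] ALU needs rd=2 wr=1: RD_PORT; after: ALU=2 MUL=2 MEM=1 BR=0, R=1, W=2
[4] MUL needs rd=2 wr=1: RD_PORT; after: ALU=2 MUL=2 MEM=1 BR=0, R=1, W=2
[5] BR needs rd=0 wr=0: FU; after: ALU=2 MUL=2 MEM=1 BR=0, R=1, W=2
[6] BR needs rd=2 wr=0: FU; after: ALU=2 MUL=2 MEM=1 BR=0, R=1, W=2
[7] MUL needs rd=2 wr=1: RD_PORT; after: ALU=2 MUL=2 MEM=1 BR=0, R=1, W=2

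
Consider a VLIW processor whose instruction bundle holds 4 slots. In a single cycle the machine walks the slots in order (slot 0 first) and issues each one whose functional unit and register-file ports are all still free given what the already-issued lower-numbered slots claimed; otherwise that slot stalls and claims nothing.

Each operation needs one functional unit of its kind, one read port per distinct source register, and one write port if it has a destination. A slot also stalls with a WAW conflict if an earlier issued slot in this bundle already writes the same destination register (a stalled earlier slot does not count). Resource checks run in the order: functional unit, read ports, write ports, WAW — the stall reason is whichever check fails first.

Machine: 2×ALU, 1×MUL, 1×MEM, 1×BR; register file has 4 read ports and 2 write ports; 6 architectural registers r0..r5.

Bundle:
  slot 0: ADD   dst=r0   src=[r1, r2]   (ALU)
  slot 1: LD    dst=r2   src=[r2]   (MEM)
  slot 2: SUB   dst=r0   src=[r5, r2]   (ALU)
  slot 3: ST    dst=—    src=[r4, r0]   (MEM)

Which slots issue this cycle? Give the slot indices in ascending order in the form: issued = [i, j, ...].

slot 0 (ALU): ISSUE — free A1,Mu1,Ld1,B1 rp2 wp1
slot 1 (MEM): ISSUE — free A1,Mu1,Ld0,B1 rp1 wp0
slot 2 (ALU): stall RD_PORT — free A1,Mu1,Ld0,B1 rp1 wp0
slot 3 (MEM): stall FU — free A1,Mu1,Ld0,B1 rp1 wp0

issued = [0, 1]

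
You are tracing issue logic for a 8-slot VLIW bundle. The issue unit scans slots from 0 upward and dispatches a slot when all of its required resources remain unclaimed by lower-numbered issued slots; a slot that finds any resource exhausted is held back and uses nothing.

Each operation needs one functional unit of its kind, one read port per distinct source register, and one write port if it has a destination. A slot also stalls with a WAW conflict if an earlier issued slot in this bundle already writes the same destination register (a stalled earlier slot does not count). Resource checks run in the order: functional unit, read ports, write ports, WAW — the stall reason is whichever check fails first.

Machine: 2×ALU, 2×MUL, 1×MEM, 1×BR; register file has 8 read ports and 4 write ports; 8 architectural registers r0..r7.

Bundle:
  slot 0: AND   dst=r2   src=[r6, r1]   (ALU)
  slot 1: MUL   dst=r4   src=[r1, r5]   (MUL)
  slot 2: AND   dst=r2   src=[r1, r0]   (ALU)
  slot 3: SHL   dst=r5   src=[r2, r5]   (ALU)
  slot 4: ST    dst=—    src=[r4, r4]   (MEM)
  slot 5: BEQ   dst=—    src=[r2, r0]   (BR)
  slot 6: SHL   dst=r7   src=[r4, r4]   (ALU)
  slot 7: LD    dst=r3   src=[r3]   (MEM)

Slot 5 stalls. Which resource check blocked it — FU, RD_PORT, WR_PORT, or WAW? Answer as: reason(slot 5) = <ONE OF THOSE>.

reason(slot 5) = RD_PORT

#0 ALU src=r6,r1 dispatched  <A:1 Mu:2 Ld:1 B:1 rd:6 wr:3>
#1 MUL src=r1,r5 dispatched  <A:1 Mu:1 Ld:1 B:1 rd:4 wr:2>
#2 ALU src=r1,r0 held:WAW  <A:1 Mu:1 Ld:1 B:1 rd:4 wr:2>
#3 ALU src=r2,r5 dispatched  <A:0 Mu:1 Ld:1 B:1 rd:2 wr:1>
#4 MEM src=r4,r4 dispatched  <A:0 Mu:1 Ld:0 B:1 rd:1 wr:1>
#5 BR src=r2,r0 held:RD_PORT  <A:0 Mu:1 Ld:0 B:1 rd:1 wr:1>
#6 ALU src=r4,r4 held:FU  <A:0 Mu:1 Ld:0 B:1 rd:1 wr:1>
#7 MEM src=r3 held:FU  <A:0 Mu:1 Ld:0 B:1 rd:1 wr:1>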